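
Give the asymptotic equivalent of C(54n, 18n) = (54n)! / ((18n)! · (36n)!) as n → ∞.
C(54n, 18n) ~ (27/4)^(18n) · sqrt(3/(4π·18n))

Write N = 18n. Apply Stirling to each factorial:
  (3N)! ~ sqrt(2π·3N) · (3N/e)^(3N),
  N! ~ sqrt(2π N) · (N/e)^N,
  (2N)! ~ sqrt(2π·2N) · (2N/e)^(2N).
The exponential factors combine to (3N)^(3N) / (N^N · (2N)^(2N)) = 3^(3N)/2^(2N) = (3^3/2^2)^N = (27/4)^N.
The square-root prefactors combine to sqrt(2π·3N) / (sqrt(2π N)·sqrt(2π·2N)) = sqrt(3 / (2π·2·N)) = sqrt(3/(4π·18n)).
Substituting N = 18n: C(54n, 18n) ~ (27/4)^(18n) · sqrt(3/(4π·18n)).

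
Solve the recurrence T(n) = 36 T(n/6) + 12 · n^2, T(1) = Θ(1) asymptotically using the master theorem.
T(n) = Θ(n^2 log n)

log_6 36 = 2, and f(n) = 12 · n^2 = Θ(n^(log_6 36)). This is Case 2 of the master theorem: T(n) = Θ(f(n) · log n) = Θ(n^2 log n).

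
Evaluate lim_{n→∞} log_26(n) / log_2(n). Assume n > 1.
lim = ln(2) / ln(26) = log_26(2)

Change of base: log_26(n) = ln n / ln 26 and log_2(n) = ln n / ln 2. The ratio is (ln n / ln 26) · (ln 2 / ln n) = ln 2 / ln 26, a constant independent of n. So the limit is ln 2 / ln 26 = log_26(2).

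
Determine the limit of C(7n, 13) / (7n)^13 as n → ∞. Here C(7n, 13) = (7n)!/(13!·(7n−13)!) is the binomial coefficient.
lim = 1/13! = 1/6227020800

With N = 7n → ∞: C(N, 13) / N^13 = [N(N−1)…(N−12)] / (13! · N^13) = (1/13!) · 1 · (1 − 1/(7n)) · … · (1 − 12/(7n)). Each factor → 1 as N → ∞, so the limit is 1/13! = 1/6227020800.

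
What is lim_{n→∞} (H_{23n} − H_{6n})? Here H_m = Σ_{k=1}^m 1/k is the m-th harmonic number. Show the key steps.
lim = ln(23/6)

Euler-Maclaurin gives H_m = ln m + γ + 1/(2m) + O(1/m^2). The γ and O(1/m) terms cancel in the difference:
  H_{23n} − H_{6n} = ln(23n) − ln(6n) + O(1/n) = ln(23/6) + O(1/n).
Hence the limit is ln(23/6).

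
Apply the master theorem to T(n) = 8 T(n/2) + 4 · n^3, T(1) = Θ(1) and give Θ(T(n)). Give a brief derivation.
T(n) = Θ(n^3 log n)

log_2 8 = 3, and f(n) = 4 · n^3 = Θ(n^(log_2 8)). This is Case 2 of the master theorem: T(n) = Θ(f(n) · log n) = Θ(n^3 log n).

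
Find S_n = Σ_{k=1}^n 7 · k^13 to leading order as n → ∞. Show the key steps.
S_n ~ n^14 / 2

By integral comparison (Euler-Maclaurin), Σ_{k=1}^n 7 · k^13 = 7 · ∫_0^n x^13 dx + O(n^13) = 7 · n^14/14 = n^14 / 2 + O(n^13). (Equivalently, Faulhaber's formula gives the same leading term.)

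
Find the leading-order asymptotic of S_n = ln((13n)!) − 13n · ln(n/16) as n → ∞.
S_n ~ 13n · (ln 208 − 1) + O(ln n)

Stirling: ln((13n)!) = 13n ln(13n) − 13n + O(ln n).
  S_n = 13n ln(13n) − 13n − 13n ln(n/16) + O(ln n)
      = 13n ln(13n) − 13n ln n + 13n ln 16 − 13n + O(ln n)
      = 13n ln 13 + 13n ln 16 − 13n + O(ln n)
      = 13n (ln 208 − 1) + O(ln n).
Numerically ln(208) − 1 ≈ 4.3375.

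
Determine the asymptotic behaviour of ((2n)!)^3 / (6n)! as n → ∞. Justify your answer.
((2n)!)^3/(6n)! ~ ((2π·2n)^(2/2) / sqrt(3)) · 3^(−3·2n)  →  0

Write N = 2n. Stirling: N! ~ sqrt(2π N)(N/e)^N and (3N)! ~ sqrt(2π·3N)·(3N/e)^(3N).
  (N!)^3/(3N)! ~ (2π N)^(3/2) (N/e)^(3N) / [sqrt(2π·3N) (3N/e)^(3N)]
     = (2π N)^(3/2) / sqrt(2π·3N) · (N/(3N))^(3N)
     = (2π N)^((3−1)/2) / sqrt(3) · 3^(−3N).
Since 3^3 > 1, the factor 3^(−3N) decays exponentially, so the ratio → 0. Substituting N = 2n gives the stated form.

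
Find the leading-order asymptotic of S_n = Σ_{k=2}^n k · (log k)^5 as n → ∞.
S_n ~ n^2 · (log n)^5 / 2

By integral comparison, S_n = ∫_1^n x · (log x)^5 dx + O(n · (log n)^5). For the integral, the leading term of ∫_1^n x^1 (log x)^5 dx is n^2/2 · (log n)^5 (by repeated integration by parts; each step lowers the log-exponent and produces a relatively O(1/log n) correction). Hence S_n ~ n^2 · (log n)^5 / 2.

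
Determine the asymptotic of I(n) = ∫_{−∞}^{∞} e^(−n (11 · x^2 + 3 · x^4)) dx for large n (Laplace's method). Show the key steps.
I(n) ~ sqrt(π/(11n))

φ(x) = 11 · x^2 + 3 · x^4 has its unique global minimum at x* = 0 (since φ'(x) = 22x + 12x^3 = 0 only at x = 0 for real x with both coefficients positive, and φ → ∞ as |x| → ∞). At x* = 0, φ(0) = 0 and φ''(0) = 22. Laplace's method then gives
  I(n) ~ sqrt(2π / (n · φ''(0))) · e^(−n φ(0)) = sqrt(2π / (22n)) = sqrt(π/(11n)).
The 3 · x^4 term contributes only at subleading order (an O(1/n) relative correction).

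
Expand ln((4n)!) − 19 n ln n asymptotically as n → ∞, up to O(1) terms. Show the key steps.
ln((4n)!) − 19 n ln n = −15 n ln n + 4(ln 4 − 1) n + (1/2) ln(2π·4n) + O(1/n)

Stirling: ln((4n)!) = 4n ln(4n) − 4n + (1/2) ln(2π·4n) + O(1/n).
Expand 4n ln(4n) = 4n (ln n + ln 4) = 4n ln n + 4n ln 4.
Subtract 19n ln n: leading term is (4 − 19) n ln n = −15 n ln n. The next term is 4n ln 4 − 4n = 4(ln 4 − 1) n. Then the (1/2) ln(2π·4n) correction.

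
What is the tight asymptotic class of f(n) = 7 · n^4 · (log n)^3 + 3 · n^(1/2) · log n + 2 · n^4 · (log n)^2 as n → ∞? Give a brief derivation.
f(n) ∈ Θ(n^4 · (log n)^3)

Compare the terms by growth order. For large n, n^a · (log n)^b dominates n^a' · (log n)^b' iff a > a', or (a = a' and b > b'). Ranking the 3 terms shows the dominant one is 7 · n^4 · (log n)^3. Hence f(n) ∈ Θ(n^4 · (log n)^3).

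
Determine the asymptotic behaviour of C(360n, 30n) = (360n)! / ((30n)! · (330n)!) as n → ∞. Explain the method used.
C(360n, 30n) ~ (8916100448256/285311670611)^(30n) · sqrt(6/(11π·30n))

Write N = 30n. Apply Stirling to each factorial:
  (12N)! ~ sqrt(2π·12N) · (12N/e)^(12N),
  N! ~ sqrt(2π N) · (N/e)^N,
  (11N)! ~ sqrt(2π·11N) · (11N/e)^(11N).
The exponential factors combine to (12N)^(12N) / (N^N · (11N)^(11N)) = 12^(12N)/11^(11N) = (12^12/11^11)^N = (8916100448256/285311670611)^N.
The square-root prefactors combine to sqrt(2π·12N) / (sqrt(2π N)·sqrt(2π·11N)) = sqrt(12 / (2π·11·N)) = sqrt(6/(11π·30n)).
Substituting N = 30n: C(360n, 30n) ~ (8916100448256/285311670611)^(30n) · sqrt(6/(11π·30n)).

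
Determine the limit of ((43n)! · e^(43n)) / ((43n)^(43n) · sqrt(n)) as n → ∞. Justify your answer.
lim = sqrt(2π·43)

Stirling: (43n)! ~ sqrt(2π·43n) · (43n/e)^(43n). Hence
  (43n)! · e^(43n) / (43n)^(43n) ~ sqrt(2π·43n).
Dividing by sqrt(n): sqrt(2π·43n) / sqrt(n) = sqrt(2π·43) · n^((1−1)/2), so the limit is sqrt(2π·43).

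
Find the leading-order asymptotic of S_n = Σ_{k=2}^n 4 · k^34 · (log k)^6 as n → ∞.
S_n ~ 4 · n^35 · (log n)^6 / 35

By integral comparison, S_n = ∫_1^n 4 · x^34 · (log x)^6 dx + O(n^34 · (log n)^6). For the integral, the leading term of ∫_1^n x^34 (log x)^6 dx is n^35/35 · (log n)^6 (by repeated integration by parts; each step lowers the log-exponent and produces a relatively O(1/log n) correction). Hence S_n ~ 4 · n^35 · (log n)^6 / 35.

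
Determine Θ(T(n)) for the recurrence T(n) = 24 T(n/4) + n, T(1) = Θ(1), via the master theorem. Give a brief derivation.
T(n) = Θ(n^(log_4 24))

Master theorem: compare f(n) = n to n^(log_4 24) where log_4 24 ≈ 2.292. Since 1 < log_4 24, we have f(n) = O(n^(log_4 24 − ε)) for some ε > 0 — Case 1. Hence T(n) = Θ(n^(log_4 24)).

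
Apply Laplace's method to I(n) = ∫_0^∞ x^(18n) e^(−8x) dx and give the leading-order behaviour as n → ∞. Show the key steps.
I(n) ~ (sqrt(2π·18n) / 8) · (18n/(8e))^(18n)

Write the integrand as exp(18n ln x − 8x) and set f(x) = 18n ln x − 8x. Then f'(x) = 18n/x − 8 = 0 at x* = 18n/8, and f''(x*) = −18n/x*^2 = −8^2/(18n). Laplace's method (interior maximum) gives
  I(n) ~ e^(f(x*)) · sqrt(2π / |f''(x*)|)
        = exp(18n ln(18n/8) − 18n) · sqrt(2π · 18n / 8^2)
        = (18n/8)^(18n) e^(−18n) · sqrt(2π·18n) / 8
        = (sqrt(2π·18n) / 8) · (18n/(8e))^(18n).
This matches Γ(18n+1)/8^(18n+1) with Stirling applied to Γ.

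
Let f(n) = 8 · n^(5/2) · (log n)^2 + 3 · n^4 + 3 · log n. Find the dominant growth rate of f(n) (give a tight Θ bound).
f(n) ∈ Θ(n^4)

Compare the terms by growth order. For large n, n^a · (log n)^b dominates n^a' · (log n)^b' iff a > a', or (a = a' and b > b'). Ranking the 3 terms shows the dominant one is 3 · n^4. Hence f(n) ∈ Θ(n^4).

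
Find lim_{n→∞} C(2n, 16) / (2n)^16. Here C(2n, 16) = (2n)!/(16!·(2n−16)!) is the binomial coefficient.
lim = 1/16! = 1/20922789888000

With N = 2n → ∞: C(N, 16) / N^16 = [N(N−1)…(N−15)] / (16! · N^16) = (1/16!) · 1 · (1 − 1/(2n)) · … · (1 − 15/(2n)). Each factor → 1 as N → ∞, so the limit is 1/16! = 1/20922789888000.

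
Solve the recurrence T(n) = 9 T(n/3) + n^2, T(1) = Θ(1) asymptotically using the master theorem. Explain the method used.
T(n) = Θ(n^2 log n)

log_3 9 = 2, and f(n) = n^2 = Θ(n^(log_3 9)). This is Case 2 of the master theorem: T(n) = Θ(f(n) · log n) = Θ(n^2 log n).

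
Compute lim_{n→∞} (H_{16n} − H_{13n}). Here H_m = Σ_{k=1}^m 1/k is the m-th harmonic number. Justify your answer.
lim = ln(16/13)

Euler-Maclaurin gives H_m = ln m + γ + 1/(2m) + O(1/m^2). The γ and O(1/m) terms cancel in the difference:
  H_{16n} − H_{13n} = ln(16n) − ln(13n) + O(1/n) = ln(16/13) + O(1/n).
Hence the limit is ln(16/13).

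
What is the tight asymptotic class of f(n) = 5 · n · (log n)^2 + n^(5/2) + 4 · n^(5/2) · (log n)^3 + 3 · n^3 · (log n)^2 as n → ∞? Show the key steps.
f(n) ∈ Θ(n^3 · (log n)^2)

Compare the terms by growth order. For large n, n^a · (log n)^b dominates n^a' · (log n)^b' iff a > a', or (a = a' and b > b'). Ranking the 4 terms shows the dominant one is 3 · n^3 · (log n)^2. Hence f(n) ∈ Θ(n^3 · (log n)^2).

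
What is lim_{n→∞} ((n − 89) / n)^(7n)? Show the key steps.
lim = e^(−623)

Rewrite as (1 − 89/n)^(7n). By the standard limit (1 + x/n)^n → e^x, we have (1 − 89/n)^n → e^(−89), and raising to the 7th power gives e^(−623).
More precisely, ln[(1 − 89/n)^(7n)] = 7n · ln(1 − 89/n) = 7n · (-89/n + O(1/n^2)) = -623 + O(1/n) → -623.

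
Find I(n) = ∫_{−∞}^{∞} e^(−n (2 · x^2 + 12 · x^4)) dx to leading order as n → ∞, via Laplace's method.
I(n) ~ sqrt(π/(2n))

φ(x) = 2 · x^2 + 12 · x^4 has its unique global minimum at x* = 0 (since φ'(x) = 4x + 48x^3 = 0 only at x = 0 for real x with both coefficients positive, and φ → ∞ as |x| → ∞). At x* = 0, φ(0) = 0 and φ''(0) = 4. Laplace's method then gives
  I(n) ~ sqrt(2π / (n · φ''(0))) · e^(−n φ(0)) = sqrt(2π / (4n)) = sqrt(π/(2n)).
The 12 · x^4 term contributes only at subleading order (an O(1/n) relative correction).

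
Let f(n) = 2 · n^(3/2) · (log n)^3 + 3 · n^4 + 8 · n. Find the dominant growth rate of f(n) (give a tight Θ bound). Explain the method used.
f(n) ∈ Θ(n^4)

Compare the terms by growth order. For large n, n^a · (log n)^b dominates n^a' · (log n)^b' iff a > a', or (a = a' and b > b'). Ranking the 3 terms shows the dominant one is 3 · n^4. Hence f(n) ∈ Θ(n^4).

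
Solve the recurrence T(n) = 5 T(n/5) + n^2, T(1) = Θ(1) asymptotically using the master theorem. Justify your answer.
T(n) = Θ(n^2)

log_5 5 ≈ 1.000. f(n) = n^2 dominates n^(log_5 5) since 2 > 1.000, and the regularity condition a·f(n/b) = 5·(n/5)^2 = (5/25)·n^2 ≤ c·f(n) holds with c = 5/25 ≈ 0.2 < 1. So this is Case 3: T(n) = Θ(f(n)) = Θ(n^2).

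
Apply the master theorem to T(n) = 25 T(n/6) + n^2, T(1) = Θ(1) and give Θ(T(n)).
T(n) = Θ(n^2)

log_6 25 ≈ 1.796. f(n) = n^2 dominates n^(log_6 25) since 2 > 1.796, and the regularity condition a·f(n/b) = 25·(n/6)^2 = (25/36)·n^2 ≤ c·f(n) holds with c = 25/36 ≈ 0.694 < 1. So this is Case 3: T(n) = Θ(f(n)) = Θ(n^2).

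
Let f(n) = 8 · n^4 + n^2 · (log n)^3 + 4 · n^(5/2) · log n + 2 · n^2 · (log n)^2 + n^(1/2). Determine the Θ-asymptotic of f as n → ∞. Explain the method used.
f(n) ∈ Θ(n^4)

Compare the terms by growth order. For large n, n^a · (log n)^b dominates n^a' · (log n)^b' iff a > a', or (a = a' and b > b'). Ranking the 5 terms shows the dominant one is 8 · n^4. Hence f(n) ∈ Θ(n^4).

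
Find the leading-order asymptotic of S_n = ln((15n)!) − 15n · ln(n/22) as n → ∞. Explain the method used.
S_n ~ 15n · (ln 330 − 1) + O(ln n)

Stirling: ln((15n)!) = 15n ln(15n) − 15n + O(ln n).
  S_n = 15n ln(15n) − 15n − 15n ln(n/22) + O(ln n)
      = 15n ln(15n) − 15n ln n + 15n ln 22 − 15n + O(ln n)
      = 15n ln 15 + 15n ln 22 − 15n + O(ln n)
      = 15n (ln 330 − 1) + O(ln n).
Numerically ln(330) − 1 ≈ 4.7991.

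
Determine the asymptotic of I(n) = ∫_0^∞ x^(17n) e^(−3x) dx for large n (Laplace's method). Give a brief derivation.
I(n) ~ (sqrt(2π·17n) / 3) · (17n/(3e))^(17n)

Write the integrand as exp(17n ln x − 3x) and set f(x) = 17n ln x − 3x. Then f'(x) = 17n/x − 3 = 0 at x* = 17n/3, and f''(x*) = −17n/x*^2 = −3^2/(17n). Laplace's method (interior maximum) gives
  I(n) ~ e^(f(x*)) · sqrt(2π / |f''(x*)|)
        = exp(17n ln(17n/3) − 17n) · sqrt(2π · 17n / 3^2)
        = (17n/3)^(17n) e^(−17n) · sqrt(2π·17n) / 3
        = (sqrt(2π·17n) / 3) · (17n/(3e))^(17n).
This matches Γ(17n+1)/3^(17n+1) with Stirling applied to Γ.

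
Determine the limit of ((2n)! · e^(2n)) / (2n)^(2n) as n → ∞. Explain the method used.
lim = ∞

Stirling: (2n)! ~ sqrt(2π·2n) · (2n/e)^(2n). Hence
  (2n)! · e^(2n) / (2n)^(2n) ~ sqrt(2π·2n) = sqrt(2π·2) · sqrt(n) → ∞.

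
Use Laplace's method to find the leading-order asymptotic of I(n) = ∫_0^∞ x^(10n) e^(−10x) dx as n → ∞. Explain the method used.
I(n) ~ (sqrt(2π·10n) / 10) · (10n/(10e))^(10n)

Write the integrand as exp(10n ln x − 10x) and set f(x) = 10n ln x − 10x. Then f'(x) = 10n/x − 10 = 0 at x* = 10n/10, and f''(x*) = −10n/x*^2 = −10^2/(10n). Laplace's method (interior maximum) gives
  I(n) ~ e^(f(x*)) · sqrt(2π / |f''(x*)|)
        = exp(10n ln(10n/10) − 10n) · sqrt(2π · 10n / 10^2)
        = (10n/10)^(10n) e^(−10n) · sqrt(2π·10n) / 10
        = (sqrt(2π·10n) / 10) · (10n/(10e))^(10n).
This matches Γ(10n+1)/10^(10n+1) with Stirling applied to Γ.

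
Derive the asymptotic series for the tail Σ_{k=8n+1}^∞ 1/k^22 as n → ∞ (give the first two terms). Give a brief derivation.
Σ_{k>8n} 1/k^22 = 1/(21 · (8n)^21) − 1/(2 · (8n)^22) + O(1/(8n)^23)

Compare to the integral: ∫_{8n}^∞ x^(−22) dx = [−x^(−21)/21]_{8n}^∞ = 1/((22−1)·(8n)^21). The Euler-Maclaurin correction adds −f(8n)/2 = −1/(2·(8n)^22). Euler-Maclaurin then gives
  Σ_{k>8n} 1/k^22 = ∫_{8n}^∞ dx/x^22 − 1/(2·(8n)^22) + O(1/(8n)^23).
(Equivalently this is ζ(22) − Σ_{k≤8n} 1/k^22.)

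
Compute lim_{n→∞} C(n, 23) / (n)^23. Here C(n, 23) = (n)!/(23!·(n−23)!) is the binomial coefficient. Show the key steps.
lim = 1/23! = 1/25852016738884976640000

With N = n → ∞: C(N, 23) / N^23 = [N(N−1)…(N−22)] / (23! · N^23) = (1/23!) · 1 · (1 − 1/n) · … · (1 − 22/n). Each factor → 1 as N → ∞, so the limit is 1/23! = 1/25852016738884976640000.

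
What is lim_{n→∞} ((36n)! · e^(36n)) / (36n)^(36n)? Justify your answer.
lim = ∞

Stirling: (36n)! ~ sqrt(2π·36n) · (36n/e)^(36n). Hence
  (36n)! · e^(36n) / (36n)^(36n) ~ sqrt(2π·36n) = sqrt(2π·36) · sqrt(n) → ∞.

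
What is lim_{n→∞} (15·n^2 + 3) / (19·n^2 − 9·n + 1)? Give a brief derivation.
lim = 15/19

For large n the leading n^2 terms dominate both numerator and denominator. Dividing top and bottom by n^2, every other term tends to 0, leaving 15/19.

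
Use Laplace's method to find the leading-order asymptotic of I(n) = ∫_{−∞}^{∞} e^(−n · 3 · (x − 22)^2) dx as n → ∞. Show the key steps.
I(n) = sqrt(π/(3n))

Here φ(x) = 3 · (x − 22)^2 has its unique minimum at x* = 22 with φ(x*) = 0 and φ''(x*) = 6. Laplace's method gives
  I(n) ~ e^(−n φ(x*)) · sqrt(2π / (n · φ''(x*))) = sqrt(2π / (6n)) = sqrt(π/(3n)).
This is exact: substituting u = (x − 22)·sqrt(3n) gives I(n) = (1/sqrt(3n)) ∫_{−∞}^{∞} e^(−u^2) du = sqrt(π/(3n)).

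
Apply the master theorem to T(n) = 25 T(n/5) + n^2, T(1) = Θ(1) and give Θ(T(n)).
T(n) = Θ(n^2 log n)

log_5 25 = 2, and f(n) = n^2 = Θ(n^(log_5 25)). This is Case 2 of the master theorem: T(n) = Θ(f(n) · log n) = Θ(n^2 log n).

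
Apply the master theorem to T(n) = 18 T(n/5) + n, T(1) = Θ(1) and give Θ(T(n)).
T(n) = Θ(n^(log_5 18))

Master theorem: compare f(n) = n to n^(log_5 18) where log_5 18 ≈ 1.796. Since 1 < log_5 18, we have f(n) = O(n^(log_5 18 − ε)) for some ε > 0 — Case 1. Hence T(n) = Θ(n^(log_5 18)).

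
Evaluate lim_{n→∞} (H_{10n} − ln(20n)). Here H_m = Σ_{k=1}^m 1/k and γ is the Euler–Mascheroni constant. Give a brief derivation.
lim = −ln 2 + γ

By Euler-Maclaurin, H_m = ln m + γ + O(1/m). So
  H_{10n} − ln(20n) = ln(10n) + γ − ln(20n) + O(1/n)
                       = ln(10/20) + γ + O(1/n).
Hence the limit is ln(10/20) + γ (= −ln 2).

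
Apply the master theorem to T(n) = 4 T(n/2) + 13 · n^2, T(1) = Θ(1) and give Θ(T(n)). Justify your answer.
T(n) = Θ(n^2 log n)

log_2 4 = 2, and f(n) = 13 · n^2 = Θ(n^(log_2 4)). This is Case 2 of the master theorem: T(n) = Θ(f(n) · log n) = Θ(n^2 log n).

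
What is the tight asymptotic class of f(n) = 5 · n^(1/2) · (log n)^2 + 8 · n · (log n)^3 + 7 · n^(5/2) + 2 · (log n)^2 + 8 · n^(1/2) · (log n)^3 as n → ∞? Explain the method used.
f(n) ∈ Θ(n^(5/2))

Compare the terms by growth order. For large n, n^a · (log n)^b dominates n^a' · (log n)^b' iff a > a', or (a = a' and b > b'). Ranking the 5 terms shows the dominant one is 7 · n^(5/2). Hence f(n) ∈ Θ(n^(5/2)).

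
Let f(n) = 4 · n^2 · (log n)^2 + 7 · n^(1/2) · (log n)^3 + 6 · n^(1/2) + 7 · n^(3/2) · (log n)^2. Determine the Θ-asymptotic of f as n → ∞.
f(n) ∈ Θ(n^2 · (log n)^2)

Compare the terms by growth order. For large n, n^a · (log n)^b dominates n^a' · (log n)^b' iff a > a', or (a = a' and b > b'). Ranking the 4 terms shows the dominant one is 4 · n^2 · (log n)^2. Hence f(n) ∈ Θ(n^2 · (log n)^2).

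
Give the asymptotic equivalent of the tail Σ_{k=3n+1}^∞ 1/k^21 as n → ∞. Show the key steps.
Σ_{k>3n} 1/k^21 ~ 1/(20 · (3n)^20)

Compare to the integral: ∫_{3n}^∞ x^(−21) dx = [−x^(−20)/20]_{3n}^∞ = 1/((21−1)·(3n)^20). Euler-Maclaurin then gives
  Σ_{k>3n} 1/k^21 = ∫_{3n}^∞ dx/x^21 − 1/(2·(3n)^21) + O(1/(3n)^22).
(Equivalently this is ζ(21) − Σ_{k≤3n} 1/k^21.)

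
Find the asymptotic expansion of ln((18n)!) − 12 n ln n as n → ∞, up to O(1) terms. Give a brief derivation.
ln((18n)!) − 12 n ln n = 6 n ln n + 18(ln 18 − 1) n + (1/2) ln(2π·18n) + O(1/n)

Stirling: ln((18n)!) = 18n ln(18n) − 18n + (1/2) ln(2π·18n) + O(1/n).
Expand 18n ln(18n) = 18n (ln n + ln 18) = 18n ln n + 18n ln 18.
Subtract 12n ln n: leading term is (18 − 12) n ln n = 6 n ln n. The next term is 18n ln 18 − 18n = 18(ln 18 − 1) n. Then the (1/2) ln(2π·18n) correction.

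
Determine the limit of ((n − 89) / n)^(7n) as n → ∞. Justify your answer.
lim = e^(−623)

Rewrite as (1 − 89/n)^(7n). By the standard limit (1 + x/n)^n → e^x, we have (1 − 89/n)^n → e^(−89), and raising to the 7th power gives e^(−623).
More precisely, ln[(1 − 89/n)^(7n)] = 7n · ln(1 − 89/n) = 7n · (-89/n + O(1/n^2)) = -623 + O(1/n) → -623.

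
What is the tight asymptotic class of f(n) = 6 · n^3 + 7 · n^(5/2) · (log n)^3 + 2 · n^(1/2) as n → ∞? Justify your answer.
f(n) ∈ Θ(n^3)

Compare the terms by growth order. For large n, n^a · (log n)^b dominates n^a' · (log n)^b' iff a > a', or (a = a' and b > b'). Ranking the 3 terms shows the dominant one is 6 · n^3. Hence f(n) ∈ Θ(n^3).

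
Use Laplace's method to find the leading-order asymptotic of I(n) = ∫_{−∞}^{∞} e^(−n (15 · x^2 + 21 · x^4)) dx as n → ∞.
I(n) ~ sqrt(π/(15n))

φ(x) = 15 · x^2 + 21 · x^4 has its unique global minimum at x* = 0 (since φ'(x) = 30x + 84x^3 = 0 only at x = 0 for real x with both coefficients positive, and φ → ∞ as |x| → ∞). At x* = 0, φ(0) = 0 and φ''(0) = 30. Laplace's method then gives
  I(n) ~ sqrt(2π / (n · φ''(0))) · e^(−n φ(0)) = sqrt(2π / (30n)) = sqrt(π/(15n)).
The 21 · x^4 term contributes only at subleading order (an O(1/n) relative correction).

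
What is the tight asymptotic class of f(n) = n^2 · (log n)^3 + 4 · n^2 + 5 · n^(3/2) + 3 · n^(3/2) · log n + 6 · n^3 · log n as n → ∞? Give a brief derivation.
f(n) ∈ Θ(n^3 · log n)

Compare the terms by growth order. For large n, n^a · (log n)^b dominates n^a' · (log n)^b' iff a > a', or (a = a' and b > b'). Ranking the 5 terms shows the dominant one is 6 · n^3 · log n. Hence f(n) ∈ Θ(n^3 · log n).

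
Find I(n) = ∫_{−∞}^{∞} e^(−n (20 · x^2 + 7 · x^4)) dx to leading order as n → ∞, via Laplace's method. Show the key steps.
I(n) ~ sqrt(π/(20n))

φ(x) = 20 · x^2 + 7 · x^4 has its unique global minimum at x* = 0 (since φ'(x) = 40x + 28x^3 = 0 only at x = 0 for real x with both coefficients positive, and φ → ∞ as |x| → ∞). At x* = 0, φ(0) = 0 and φ''(0) = 40. Laplace's method then gives
  I(n) ~ sqrt(2π / (n · φ''(0))) · e^(−n φ(0)) = sqrt(2π / (40n)) = sqrt(π/(20n)).
The 7 · x^4 term contributes only at subleading order (an O(1/n) relative correction).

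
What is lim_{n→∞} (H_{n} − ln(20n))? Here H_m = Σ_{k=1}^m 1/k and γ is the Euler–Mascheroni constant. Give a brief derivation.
lim = −ln 20 + γ

By Euler-Maclaurin, H_m = ln m + γ + O(1/m). So
  H_{n} − ln(20n) = ln(n) + γ − ln(20n) + O(1/n)
                       = ln(1/20) + γ + O(1/n).
Hence the limit is ln(1/20) + γ.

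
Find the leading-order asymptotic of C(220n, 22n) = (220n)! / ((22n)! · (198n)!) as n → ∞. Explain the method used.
C(220n, 22n) ~ (10000000000/387420489)^(22n) · sqrt(5/(9π·22n))

Write N = 22n. Apply Stirling to each factorial:
  (10N)! ~ sqrt(2π·10N) · (10N/e)^(10N),
  N! ~ sqrt(2π N) · (N/e)^N,
  (9N)! ~ sqrt(2π·9N) · (9N/e)^(9N).
The exponential factors combine to (10N)^(10N) / (N^N · (9N)^(9N)) = 10^(10N)/9^(9N) = (10^10/9^9)^N = (10000000000/387420489)^N.
The square-root prefactors combine to sqrt(2π·10N) / (sqrt(2π N)·sqrt(2π·9N)) = sqrt(10 / (2π·9·N)) = sqrt(5/(9π·22n)).
Substituting N = 22n: C(220n, 22n) ~ (10000000000/387420489)^(22n) · sqrt(5/(9π·22n)).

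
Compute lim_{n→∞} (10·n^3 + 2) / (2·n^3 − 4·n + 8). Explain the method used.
lim = 10/2 = 5

For large n the leading n^3 terms dominate both numerator and denominator. Dividing top and bottom by n^3, every other term tends to 0, leaving 10/2 = 5.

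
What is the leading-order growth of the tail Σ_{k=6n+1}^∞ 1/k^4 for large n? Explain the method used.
Σ_{k>6n} 1/k^4 ~ 1/(3 · (6n)^3)

Compare to the integral: ∫_{6n}^∞ x^(−4) dx = [−x^(−3)/3]_{6n}^∞ = 1/((4−1)·(6n)^3). Euler-Maclaurin then gives
  Σ_{k>6n} 1/k^4 = ∫_{6n}^∞ dx/x^4 − 1/(2·(6n)^4) + O(1/(6n)^5).
(Equivalently this is ζ(4) − Σ_{k≤6n} 1/k^4.)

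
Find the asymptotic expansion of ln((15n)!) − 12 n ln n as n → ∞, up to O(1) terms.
ln((15n)!) − 12 n ln n = 3 n ln n + 15(ln 15 − 1) n + (1/2) ln(2π·15n) + O(1/n)

Stirling: ln((15n)!) = 15n ln(15n) − 15n + (1/2) ln(2π·15n) + O(1/n).
Expand 15n ln(15n) = 15n (ln n + ln 15) = 15n ln n + 15n ln 15.
Subtract 12n ln n: leading term is (15 − 12) n ln n = 3 n ln n. The next term is 15n ln 15 − 15n = 15(ln 15 − 1) n. Then the (1/2) ln(2π·15n) correction.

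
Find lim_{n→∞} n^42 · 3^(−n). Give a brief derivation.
lim = 0

Exponentials with base > 1 dominate every fixed polynomial: for any fixed c, n^c / 3^n → 0 as n → ∞ (e.g. by the ratio test, or by writing 3^n = e^(n ln 3) and noting e^(n ln 3) / n^c → ∞). Hence n^42 · 3^(−n) = n^42 / 3^n → 0.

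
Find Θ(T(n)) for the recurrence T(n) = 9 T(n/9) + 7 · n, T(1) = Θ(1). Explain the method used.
T(n) = Θ(n log n)

log_9 9 = 1, and f(n) = 7 · n = Θ(n^(log_9 9)). This is Case 2 of the master theorem: T(n) = Θ(f(n) · log n) = Θ(n log n).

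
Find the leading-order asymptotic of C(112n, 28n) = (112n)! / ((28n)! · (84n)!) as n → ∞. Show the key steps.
C(112n, 28n) ~ (256/27)^(28n) · sqrt(2/(3π·28n))

Write N = 28n. Apply Stirling to each factorial:
  (4N)! ~ sqrt(2π·4N) · (4N/e)^(4N),
  N! ~ sqrt(2π N) · (N/e)^N,
  (3N)! ~ sqrt(2π·3N) · (3N/e)^(3N).
The exponential factors combine to (4N)^(4N) / (N^N · (3N)^(3N)) = 4^(4N)/3^(3N) = (4^4/3^3)^N = (256/27)^N.
The square-root prefactors combine to sqrt(2π·4N) / (sqrt(2π N)·sqrt(2π·3N)) = sqrt(4 / (2π·3·N)) = sqrt(2/(3π·28n)).
Substituting N = 28n: C(112n, 28n) ~ (256/27)^(28n) · sqrt(2/(3π·28n)).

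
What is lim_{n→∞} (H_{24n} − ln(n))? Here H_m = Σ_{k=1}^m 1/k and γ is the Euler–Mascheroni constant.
lim = ln 24 + γ

By Euler-Maclaurin, H_m = ln m + γ + O(1/m). So
  H_{24n} − ln(n) = ln(24n) + γ − ln(n) + O(1/n)
                       = ln(24/1) + γ + O(1/n).
Hence the limit is ln(24/1) + γ.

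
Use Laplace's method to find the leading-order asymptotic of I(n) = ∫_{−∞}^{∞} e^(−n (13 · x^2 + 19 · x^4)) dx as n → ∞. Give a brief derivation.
I(n) ~ sqrt(π/(13n))

φ(x) = 13 · x^2 + 19 · x^4 has its unique global minimum at x* = 0 (since φ'(x) = 26x + 76x^3 = 0 only at x = 0 for real x with both coefficients positive, and φ → ∞ as |x| → ∞). At x* = 0, φ(0) = 0 and φ''(0) = 26. Laplace's method then gives
  I(n) ~ sqrt(2π / (n · φ''(0))) · e^(−n φ(0)) = sqrt(2π / (26n)) = sqrt(π/(13n)).
The 19 · x^4 term contributes only at subleading order (an O(1/n) relative correction).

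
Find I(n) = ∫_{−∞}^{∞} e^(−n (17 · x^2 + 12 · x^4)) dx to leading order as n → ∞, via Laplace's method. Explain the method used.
I(n) ~ sqrt(π/(17n))

φ(x) = 17 · x^2 + 12 · x^4 has its unique global minimum at x* = 0 (since φ'(x) = 34x + 48x^3 = 0 only at x = 0 for real x with both coefficients positive, and φ → ∞ as |x| → ∞). At x* = 0, φ(0) = 0 and φ''(0) = 34. Laplace's method then gives
  I(n) ~ sqrt(2π / (n · φ''(0))) · e^(−n φ(0)) = sqrt(2π / (34n)) = sqrt(π/(17n)).
The 12 · x^4 term contributes only at subleading order (an O(1/n) relative correction).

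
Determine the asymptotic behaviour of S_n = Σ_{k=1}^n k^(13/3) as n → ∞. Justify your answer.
S_n ~ (3/16) · n^(16/3)

Integral comparison: Σ_{k=1}^n k^(13/3) = ∫_0^n x^(13/3) dx + O(n^(13/3)). The integral is n^(1 + 13/3) / (1 + 13/3) = n^((13+3)/3) / ((13+3)/3) = (3/16) · n^(16/3).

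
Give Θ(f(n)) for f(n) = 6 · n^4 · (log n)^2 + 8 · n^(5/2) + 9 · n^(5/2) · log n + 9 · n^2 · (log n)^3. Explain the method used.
f(n) ∈ Θ(n^4 · (log n)^2)

Compare the terms by growth order. For large n, n^a · (log n)^b dominates n^a' · (log n)^b' iff a > a', or (a = a' and b > b'). Ranking the 4 terms shows the dominant one is 6 · n^4 · (log n)^2. Hence f(n) ∈ Θ(n^4 · (log n)^2).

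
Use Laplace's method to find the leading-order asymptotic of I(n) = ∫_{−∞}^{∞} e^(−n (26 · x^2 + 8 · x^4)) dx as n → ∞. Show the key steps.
I(n) ~ sqrt(π/(26n))

φ(x) = 26 · x^2 + 8 · x^4 has its unique global minimum at x* = 0 (since φ'(x) = 52x + 32x^3 = 0 only at x = 0 for real x with both coefficients positive, and φ → ∞ as |x| → ∞). At x* = 0, φ(0) = 0 and φ''(0) = 52. Laplace's method then gives
  I(n) ~ sqrt(2π / (n · φ''(0))) · e^(−n φ(0)) = sqrt(2π / (52n)) = sqrt(π/(26n)).
The 8 · x^4 term contributes only at subleading order (an O(1/n) relative correction).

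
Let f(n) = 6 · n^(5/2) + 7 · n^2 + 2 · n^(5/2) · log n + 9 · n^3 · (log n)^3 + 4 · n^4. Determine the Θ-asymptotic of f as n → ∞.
f(n) ∈ Θ(n^4)

Compare the terms by growth order. For large n, n^a · (log n)^b dominates n^a' · (log n)^b' iff a > a', or (a = a' and b > b'). Ranking the 5 terms shows the dominant one is 4 · n^4. Hence f(n) ∈ Θ(n^4).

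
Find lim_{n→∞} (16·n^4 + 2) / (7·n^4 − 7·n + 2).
lim = 16/7

For large n the leading n^4 terms dominate both numerator and denominator. Dividing top and bottom by n^4, every other term tends to 0, leaving 16/7.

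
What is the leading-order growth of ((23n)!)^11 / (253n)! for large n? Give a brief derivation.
((23n)!)^11/(253n)! ~ ((2π·23n)^(10/2) / sqrt(11)) · 11^(−11·23n)  →  0

Write N = 23n. Stirling: N! ~ sqrt(2π N)(N/e)^N and (11N)! ~ sqrt(2π·11N)·(11N/e)^(11N).
  (N!)^11/(11N)! ~ (2π N)^(11/2) (N/e)^(11N) / [sqrt(2π·11N) (11N/e)^(11N)]
     = (2π N)^(11/2) / sqrt(2π·11N) · (N/(11N))^(11N)
     = (2π N)^((11−1)/2) / sqrt(11) · 11^(−11N).
Since 11^11 > 1, the factor 11^(−11N) decays exponentially, so the ratio → 0. Substituting N = 23n gives the stated form.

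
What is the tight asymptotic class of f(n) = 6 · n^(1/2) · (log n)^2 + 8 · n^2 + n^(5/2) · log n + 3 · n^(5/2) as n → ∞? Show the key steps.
f(n) ∈ Θ(n^(5/2) · log n)

Compare the terms by growth order. For large n, n^a · (log n)^b dominates n^a' · (log n)^b' iff a > a', or (a = a' and b > b'). Ranking the 4 terms shows the dominant one is n^(5/2) · log n. Hence f(n) ∈ Θ(n^(5/2) · log n).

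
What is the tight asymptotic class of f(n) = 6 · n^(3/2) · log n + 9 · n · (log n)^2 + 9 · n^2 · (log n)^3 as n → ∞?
f(n) ∈ Θ(n^2 · (log n)^3)

Compare the terms by growth order. For large n, n^a · (log n)^b dominates n^a' · (log n)^b' iff a > a', or (a = a' and b > b'). Ranking the 3 terms shows the dominant one is 9 · n^2 · (log n)^3. Hence f(n) ∈ Θ(n^2 · (log n)^3).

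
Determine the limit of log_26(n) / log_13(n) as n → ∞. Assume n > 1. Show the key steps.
lim = ln(13) / ln(26) = log_26(13)

Change of base: log_26(n) = ln n / ln 26 and log_13(n) = ln n / ln 13. The ratio is (ln n / ln 26) · (ln 13 / ln n) = ln 13 / ln 26, a constant independent of n. So the limit is ln 13 / ln 26 = log_26(13).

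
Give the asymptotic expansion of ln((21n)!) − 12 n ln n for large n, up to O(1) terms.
ln((21n)!) − 12 n ln n = 9 n ln n + 21(ln 21 − 1) n + (1/2) ln(2π·21n) + O(1/n)

Stirling: ln((21n)!) = 21n ln(21n) − 21n + (1/2) ln(2π·21n) + O(1/n).
Expand 21n ln(21n) = 21n (ln n + ln 21) = 21n ln n + 21n ln 21.
Subtract 12n ln n: leading term is (21 − 12) n ln n = 9 n ln n. The next term is 21n ln 21 − 21n = 21(ln 21 − 1) n. Then the (1/2) ln(2π·21n) correction.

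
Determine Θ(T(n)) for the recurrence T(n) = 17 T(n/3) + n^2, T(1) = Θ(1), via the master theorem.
T(n) = Θ(n^(log_3 17))

Master theorem: compare f(n) = n^2 to n^(log_3 17) where log_3 17 ≈ 2.579. Since 2 < log_3 17, we have f(n) = O(n^(log_3 17 − ε)) for some ε > 0 — Case 1. Hence T(n) = Θ(n^(log_3 17)).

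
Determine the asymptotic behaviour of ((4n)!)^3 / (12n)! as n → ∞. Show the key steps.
((4n)!)^3/(12n)! ~ ((2π·4n)^(2/2) / sqrt(3)) · 3^(−3·4n)  →  0

Write N = 4n. Stirling: N! ~ sqrt(2π N)(N/e)^N and (3N)! ~ sqrt(2π·3N)·(3N/e)^(3N).
  (N!)^3/(3N)! ~ (2π N)^(3/2) (N/e)^(3N) / [sqrt(2π·3N) (3N/e)^(3N)]
     = (2π N)^(3/2) / sqrt(2π·3N) · (N/(3N))^(3N)
     = (2π N)^((3−1)/2) / sqrt(3) · 3^(−3N).
Since 3^3 > 1, the factor 3^(−3N) decays exponentially, so the ratio → 0. Substituting N = 4n gives the stated form.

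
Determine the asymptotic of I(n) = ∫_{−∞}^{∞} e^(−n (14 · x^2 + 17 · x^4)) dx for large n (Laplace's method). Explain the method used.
I(n) ~ sqrt(π/(14n))

φ(x) = 14 · x^2 + 17 · x^4 has its unique global minimum at x* = 0 (since φ'(x) = 28x + 68x^3 = 0 only at x = 0 for real x with both coefficients positive, and φ → ∞ as |x| → ∞). At x* = 0, φ(0) = 0 and φ''(0) = 28. Laplace's method then gives
  I(n) ~ sqrt(2π / (n · φ''(0))) · e^(−n φ(0)) = sqrt(2π / (28n)) = sqrt(π/(14n)).
The 17 · x^4 term contributes only at subleading order (an O(1/n) relative correction).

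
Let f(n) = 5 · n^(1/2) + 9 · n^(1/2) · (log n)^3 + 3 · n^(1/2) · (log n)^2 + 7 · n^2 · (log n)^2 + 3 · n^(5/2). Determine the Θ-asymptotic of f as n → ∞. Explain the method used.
f(n) ∈ Θ(n^(5/2))

Compare the terms by growth order. For large n, n^a · (log n)^b dominates n^a' · (log n)^b' iff a > a', or (a = a' and b > b'). Ranking the 5 terms shows the dominant one is 3 · n^(5/2). Hence f(n) ∈ Θ(n^(5/2)).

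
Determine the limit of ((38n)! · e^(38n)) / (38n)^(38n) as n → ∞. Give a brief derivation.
lim = ∞

Stirling: (38n)! ~ sqrt(2π·38n) · (38n/e)^(38n). Hence
  (38n)! · e^(38n) / (38n)^(38n) ~ sqrt(2π·38n) = sqrt(2π·38) · sqrt(n) → ∞.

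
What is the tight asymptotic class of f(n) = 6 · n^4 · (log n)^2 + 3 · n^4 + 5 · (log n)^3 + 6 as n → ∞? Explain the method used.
f(n) ∈ Θ(n^4 · (log n)^2)

Compare the terms by growth order. For large n, n^a · (log n)^b dominates n^a' · (log n)^b' iff a > a', or (a = a' and b > b'). Ranking the 4 terms shows the dominant one is 6 · n^4 · (log n)^2. Hence f(n) ∈ Θ(n^4 · (log n)^2).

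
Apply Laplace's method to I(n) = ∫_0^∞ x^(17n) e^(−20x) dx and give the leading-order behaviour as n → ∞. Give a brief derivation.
I(n) ~ (sqrt(2π·17n) / 20) · (17n/(20e))^(17n)

Write the integrand as exp(17n ln x − 20x) and set f(x) = 17n ln x − 20x. Then f'(x) = 17n/x − 20 = 0 at x* = 17n/20, and f''(x*) = −17n/x*^2 = −20^2/(17n). Laplace's method (interior maximum) gives
  I(n) ~ e^(f(x*)) · sqrt(2π / |f''(x*)|)
        = exp(17n ln(17n/20) − 17n) · sqrt(2π · 17n / 20^2)
        = (17n/20)^(17n) e^(−17n) · sqrt(2π·17n) / 20
        = (sqrt(2π·17n) / 20) · (17n/(20e))^(17n).
This matches Γ(17n+1)/20^(17n+1) with Stirling applied to Γ.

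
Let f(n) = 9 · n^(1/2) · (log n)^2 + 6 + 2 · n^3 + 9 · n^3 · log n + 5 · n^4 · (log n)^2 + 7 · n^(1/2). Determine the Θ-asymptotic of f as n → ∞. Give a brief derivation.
f(n) ∈ Θ(n^4 · (log n)^2)

Compare the terms by growth order. For large n, n^a · (log n)^b dominates n^a' · (log n)^b' iff a > a', or (a = a' and b > b'). Ranking the 6 terms shows the dominant one is 5 · n^4 · (log n)^2. Hence f(n) ∈ Θ(n^4 · (log n)^2).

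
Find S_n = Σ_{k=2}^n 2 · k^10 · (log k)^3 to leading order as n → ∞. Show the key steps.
S_n ~ 2 · n^11 · (log n)^3 / 11

By integral comparison, S_n = ∫_1^n 2 · x^10 · (log x)^3 dx + O(n^10 · (log n)^3). For the integral, the leading term of ∫_1^n x^10 (log x)^3 dx is n^11/11 · (log n)^3 (by repeated integration by parts; each step lowers the log-exponent and produces a relatively O(1/log n) correction). Hence S_n ~ 2 · n^11 · (log n)^3 / 11.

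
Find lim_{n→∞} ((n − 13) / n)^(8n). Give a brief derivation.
lim = e^(−104)

Rewrite as (1 − 13/n)^(8n). By the standard limit (1 + x/n)^n → e^x, we have (1 − 13/n)^n → e^(−13), and raising to the 8th power gives e^(−104).
More precisely, ln[(1 − 13/n)^(8n)] = 8n · ln(1 − 13/n) = 8n · (-13/n + O(1/n^2)) = -104 + O(1/n) → -104.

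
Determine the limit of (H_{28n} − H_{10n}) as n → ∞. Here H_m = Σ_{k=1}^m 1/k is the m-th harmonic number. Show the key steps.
lim = ln(28/10) = ln(14/5)

Euler-Maclaurin gives H_m = ln m + γ + 1/(2m) + O(1/m^2). The γ and O(1/m) terms cancel in the difference:
  H_{28n} − H_{10n} = ln(28n) − ln(10n) + O(1/n) = ln(28/10) + O(1/n).
Hence the limit is ln(28/10) = ln(14/5).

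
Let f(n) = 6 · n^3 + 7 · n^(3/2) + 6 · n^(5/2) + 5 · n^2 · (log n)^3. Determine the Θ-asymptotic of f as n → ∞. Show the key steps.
f(n) ∈ Θ(n^3)

Compare the terms by growth order. For large n, n^a · (log n)^b dominates n^a' · (log n)^b' iff a > a', or (a = a' and b > b'). Ranking the 4 terms shows the dominant one is 6 · n^3. Hence f(n) ∈ Θ(n^3).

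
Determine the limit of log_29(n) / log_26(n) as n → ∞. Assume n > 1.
lim = ln(26) / ln(29) = log_29(26)

Change of base: log_29(n) = ln n / ln 29 and log_26(n) = ln n / ln 26. The ratio is (ln n / ln 29) · (ln 26 / ln n) = ln 26 / ln 29, a constant independent of n. So the limit is ln 26 / ln 29 = log_29(26).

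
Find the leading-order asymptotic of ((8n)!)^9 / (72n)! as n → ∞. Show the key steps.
((8n)!)^9/(72n)! ~ ((2π·8n)^(8/2) / 3) · 9^(−9·8n)  →  0

Write N = 8n. Stirling: N! ~ sqrt(2π N)(N/e)^N and (9N)! ~ sqrt(2π·9N)·(9N/e)^(9N).
  (N!)^9/(9N)! ~ (2π N)^(9/2) (N/e)^(9N) / [sqrt(2π·9N) (9N/e)^(9N)]
     = (2π N)^(9/2) / sqrt(2π·9N) · (N/(9N))^(9N)
     = (2π N)^((9−1)/2) / 3 · 9^(−9N).
Since 9^9 > 1, the factor 9^(−9N) decays exponentially, so the ratio → 0. Substituting N = 8n gives the stated form.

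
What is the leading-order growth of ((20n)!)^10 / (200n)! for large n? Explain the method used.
((20n)!)^10/(200n)! ~ ((2π·20n)^(9/2) / sqrt(10)) · 10^(−10·20n)  →  0

Write N = 20n. Stirling: N! ~ sqrt(2π N)(N/e)^N and (10N)! ~ sqrt(2π·10N)·(10N/e)^(10N).
  (N!)^10/(10N)! ~ (2π N)^(10/2) (N/e)^(10N) / [sqrt(2π·10N) (10N/e)^(10N)]
     = (2π N)^(10/2) / sqrt(2π·10N) · (N/(10N))^(10N)
     = (2π N)^((10−1)/2) / sqrt(10) · 10^(−10N).
Since 10^10 > 1, the factor 10^(−10N) decays exponentially, so the ratio → 0. Substituting N = 20n gives the stated form.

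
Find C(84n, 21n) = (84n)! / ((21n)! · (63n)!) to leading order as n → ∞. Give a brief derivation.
C(84n, 21n) ~ (256/27)^(21n) · sqrt(2/(3π·21n))

Write N = 21n. Apply Stirling to each factorial:
  (4N)! ~ sqrt(2π·4N) · (4N/e)^(4N),
  N! ~ sqrt(2π N) · (N/e)^N,
  (3N)! ~ sqrt(2π·3N) · (3N/e)^(3N).
The exponential factors combine to (4N)^(4N) / (N^N · (3N)^(3N)) = 4^(4N)/3^(3N) = (4^4/3^3)^N = (256/27)^N.
The square-root prefactors combine to sqrt(2π·4N) / (sqrt(2π N)·sqrt(2π·3N)) = sqrt(4 / (2π·3·N)) = sqrt(2/(3π·21n)).
Substituting N = 21n: C(84n, 21n) ~ (256/27)^(21n) · sqrt(2/(3π·21n)).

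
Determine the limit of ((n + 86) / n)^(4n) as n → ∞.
lim = e^344

Rewrite as (1 + 86/n)^(4n). By the standard limit (1 + x/n)^n → e^x, we have (1 + 86/n)^n → e^86, and raising to the 4th power gives e^344.
More precisely, ln[(1 + 86/n)^(4n)] = 4n · ln(1 + 86/n) = 4n · (86/n + O(1/n^2)) = 344 + O(1/n) → 344.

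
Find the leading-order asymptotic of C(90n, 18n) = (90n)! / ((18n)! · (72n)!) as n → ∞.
C(90n, 18n) ~ (3125/256)^(18n) · sqrt(5/(8π·18n))

Write N = 18n. Apply Stirling to each factorial:
  (5N)! ~ sqrt(2π·5N) · (5N/e)^(5N),
  N! ~ sqrt(2π N) · (N/e)^N,
  (4N)! ~ sqrt(2π·4N) · (4N/e)^(4N).
The exponential factors combine to (5N)^(5N) / (N^N · (4N)^(4N)) = 5^(5N)/4^(4N) = (5^5/4^4)^N = (3125/256)^N.
The square-root prefactors combine to sqrt(2π·5N) / (sqrt(2π N)·sqrt(2π·4N)) = sqrt(5 / (2π·4·N)) = sqrt(5/(8π·18n)).
Substituting N = 18n: C(90n, 18n) ~ (3125/256)^(18n) · sqrt(5/(8π·18n)).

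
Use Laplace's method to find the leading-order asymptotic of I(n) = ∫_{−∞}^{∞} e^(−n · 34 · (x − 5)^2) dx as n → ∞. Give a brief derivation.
I(n) = sqrt(π/(34n))

Here φ(x) = 34 · (x − 5)^2 has its unique minimum at x* = 5 with φ(x*) = 0 and φ''(x*) = 68. Laplace's method gives
  I(n) ~ e^(−n φ(x*)) · sqrt(2π / (n · φ''(x*))) = sqrt(2π / (68n)) = sqrt(π/(34n)).
This is exact: substituting u = (x − 5)·sqrt(34n) gives I(n) = (1/sqrt(34n)) ∫_{−∞}^{∞} e^(−u^2) du = sqrt(π/(34n)).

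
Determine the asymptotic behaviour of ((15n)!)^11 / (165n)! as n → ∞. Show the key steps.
((15n)!)^11/(165n)! ~ ((2π·15n)^(10/2) / sqrt(11)) · 11^(−11·15n)  →  0

Write N = 15n. Stirling: N! ~ sqrt(2π N)(N/e)^N and (11N)! ~ sqrt(2π·11N)·(11N/e)^(11N).
  (N!)^11/(11N)! ~ (2π N)^(11/2) (N/e)^(11N) / [sqrt(2π·11N) (11N/e)^(11N)]
     = (2π N)^(11/2) / sqrt(2π·11N) · (N/(11N))^(11N)
     = (2π N)^((11−1)/2) / sqrt(11) · 11^(−11N).
Since 11^11 > 1, the factor 11^(−11N) decays exponentially, so the ratio → 0. Substituting N = 15n gives the stated form.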